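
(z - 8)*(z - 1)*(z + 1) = z^3 - 8*z^2 - z + 8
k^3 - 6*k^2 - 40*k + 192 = (k - 8)*(k - 4)*(k + 6)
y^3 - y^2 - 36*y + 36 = (y - 6)*(y - 1)*(y + 6)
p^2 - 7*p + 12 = (p - 4)*(p - 3)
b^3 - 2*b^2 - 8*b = b*(b - 4)*(b + 2)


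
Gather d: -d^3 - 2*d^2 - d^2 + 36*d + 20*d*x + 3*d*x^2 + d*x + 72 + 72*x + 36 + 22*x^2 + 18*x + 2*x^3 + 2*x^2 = -d^3 - 3*d^2 + d*(3*x^2 + 21*x + 36) + 2*x^3 + 24*x^2 + 90*x + 108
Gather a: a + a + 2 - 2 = 2*a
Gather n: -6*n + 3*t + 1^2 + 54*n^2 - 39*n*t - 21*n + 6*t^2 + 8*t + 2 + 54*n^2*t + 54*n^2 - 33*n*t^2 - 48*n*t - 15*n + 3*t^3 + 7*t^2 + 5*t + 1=n^2*(54*t + 108) + n*(-33*t^2 - 87*t - 42) + 3*t^3 + 13*t^2 + 16*t + 4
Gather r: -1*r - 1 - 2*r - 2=-3*r - 3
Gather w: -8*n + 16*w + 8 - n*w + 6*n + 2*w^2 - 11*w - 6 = -2*n + 2*w^2 + w*(5 - n) + 2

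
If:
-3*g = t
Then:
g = -t/3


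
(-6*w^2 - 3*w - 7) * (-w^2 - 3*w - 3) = 6*w^4 + 21*w^3 + 34*w^2 + 30*w + 21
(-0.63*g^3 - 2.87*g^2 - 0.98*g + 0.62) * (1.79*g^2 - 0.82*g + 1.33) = -1.1277*g^5 - 4.6207*g^4 - 0.2387*g^3 - 1.9037*g^2 - 1.8118*g + 0.8246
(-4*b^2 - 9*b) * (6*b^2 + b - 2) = -24*b^4 - 58*b^3 - b^2 + 18*b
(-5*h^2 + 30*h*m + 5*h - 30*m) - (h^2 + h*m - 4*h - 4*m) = -6*h^2 + 29*h*m + 9*h - 26*m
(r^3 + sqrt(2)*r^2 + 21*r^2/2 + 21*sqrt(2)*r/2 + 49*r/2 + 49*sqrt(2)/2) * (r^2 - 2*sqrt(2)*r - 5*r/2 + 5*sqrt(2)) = r^5 - sqrt(2)*r^4 + 8*r^4 - 8*sqrt(2)*r^3 - 23*r^3/4 - 373*r^2/4 + 7*sqrt(2)*r^2/4 + 7*r + 245*sqrt(2)*r/4 + 245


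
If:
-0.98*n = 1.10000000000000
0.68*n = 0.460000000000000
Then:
No Solution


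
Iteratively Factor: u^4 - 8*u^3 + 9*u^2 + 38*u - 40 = (u + 2)*(u^3 - 10*u^2 + 29*u - 20) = (u - 1)*(u + 2)*(u^2 - 9*u + 20) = (u - 5)*(u - 1)*(u + 2)*(u - 4)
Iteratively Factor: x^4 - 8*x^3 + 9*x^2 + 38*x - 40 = (x - 1)*(x^3 - 7*x^2 + 2*x + 40) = (x - 5)*(x - 1)*(x^2 - 2*x - 8) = (x - 5)*(x - 1)*(x + 2)*(x - 4)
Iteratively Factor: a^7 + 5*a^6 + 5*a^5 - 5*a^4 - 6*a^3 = (a)*(a^6 + 5*a^5 + 5*a^4 - 5*a^3 - 6*a^2) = a^2*(a^5 + 5*a^4 + 5*a^3 - 5*a^2 - 6*a) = a^2*(a - 1)*(a^4 + 6*a^3 + 11*a^2 + 6*a) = a^2*(a - 1)*(a + 3)*(a^3 + 3*a^2 + 2*a) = a^2*(a - 1)*(a + 2)*(a + 3)*(a^2 + a) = a^2*(a - 1)*(a + 1)*(a + 2)*(a + 3)*(a)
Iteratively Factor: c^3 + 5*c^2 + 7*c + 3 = (c + 3)*(c^2 + 2*c + 1) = (c + 1)*(c + 3)*(c + 1)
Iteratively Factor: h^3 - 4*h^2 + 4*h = (h - 2)*(h^2 - 2*h) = h*(h - 2)*(h - 2)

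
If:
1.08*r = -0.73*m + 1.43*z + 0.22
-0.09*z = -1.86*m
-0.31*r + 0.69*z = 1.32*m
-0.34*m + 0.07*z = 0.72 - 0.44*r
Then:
No Solution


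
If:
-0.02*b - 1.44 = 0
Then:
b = -72.00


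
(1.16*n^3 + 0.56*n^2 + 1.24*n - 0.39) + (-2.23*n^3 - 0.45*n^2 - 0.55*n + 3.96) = -1.07*n^3 + 0.11*n^2 + 0.69*n + 3.57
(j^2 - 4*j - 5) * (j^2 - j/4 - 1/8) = j^4 - 17*j^3/4 - 33*j^2/8 + 7*j/4 + 5/8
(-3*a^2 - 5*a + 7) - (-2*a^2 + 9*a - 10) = -a^2 - 14*a + 17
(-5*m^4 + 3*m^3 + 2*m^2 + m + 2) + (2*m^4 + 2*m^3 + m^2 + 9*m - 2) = -3*m^4 + 5*m^3 + 3*m^2 + 10*m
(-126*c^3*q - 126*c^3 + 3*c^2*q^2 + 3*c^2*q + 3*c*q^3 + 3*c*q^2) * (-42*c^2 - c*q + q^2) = 5292*c^5*q + 5292*c^5 - 255*c^3*q^3 - 255*c^3*q^2 + 3*c*q^5 + 3*c*q^4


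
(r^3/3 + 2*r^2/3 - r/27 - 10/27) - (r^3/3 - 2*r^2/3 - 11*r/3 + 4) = 4*r^2/3 + 98*r/27 - 118/27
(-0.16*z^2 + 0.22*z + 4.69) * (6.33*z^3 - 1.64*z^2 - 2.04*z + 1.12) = -1.0128*z^5 + 1.655*z^4 + 29.6533*z^3 - 8.3196*z^2 - 9.3212*z + 5.2528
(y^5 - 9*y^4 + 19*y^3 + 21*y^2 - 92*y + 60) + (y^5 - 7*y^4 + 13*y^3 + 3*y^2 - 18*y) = 2*y^5 - 16*y^4 + 32*y^3 + 24*y^2 - 110*y + 60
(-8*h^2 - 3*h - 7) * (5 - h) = 8*h^3 - 37*h^2 - 8*h - 35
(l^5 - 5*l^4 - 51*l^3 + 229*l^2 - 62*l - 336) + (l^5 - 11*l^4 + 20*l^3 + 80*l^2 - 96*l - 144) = 2*l^5 - 16*l^4 - 31*l^3 + 309*l^2 - 158*l - 480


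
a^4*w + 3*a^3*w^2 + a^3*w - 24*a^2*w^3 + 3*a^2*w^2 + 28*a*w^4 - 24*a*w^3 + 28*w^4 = (a - 2*w)^2*(a + 7*w)*(a*w + w)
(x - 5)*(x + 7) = x^2 + 2*x - 35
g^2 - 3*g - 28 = (g - 7)*(g + 4)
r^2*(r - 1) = r^3 - r^2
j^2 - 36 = (j - 6)*(j + 6)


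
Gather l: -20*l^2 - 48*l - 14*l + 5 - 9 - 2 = -20*l^2 - 62*l - 6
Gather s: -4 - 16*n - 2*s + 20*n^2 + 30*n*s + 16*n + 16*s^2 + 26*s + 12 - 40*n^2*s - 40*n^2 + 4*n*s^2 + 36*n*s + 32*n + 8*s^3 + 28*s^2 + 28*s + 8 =-20*n^2 + 32*n + 8*s^3 + s^2*(4*n + 44) + s*(-40*n^2 + 66*n + 52) + 16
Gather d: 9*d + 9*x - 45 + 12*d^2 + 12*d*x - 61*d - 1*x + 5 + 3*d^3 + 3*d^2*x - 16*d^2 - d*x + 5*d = 3*d^3 + d^2*(3*x - 4) + d*(11*x - 47) + 8*x - 40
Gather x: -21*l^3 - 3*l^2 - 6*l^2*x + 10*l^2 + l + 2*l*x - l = -21*l^3 + 7*l^2 + x*(-6*l^2 + 2*l)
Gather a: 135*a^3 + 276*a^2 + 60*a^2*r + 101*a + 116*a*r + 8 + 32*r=135*a^3 + a^2*(60*r + 276) + a*(116*r + 101) + 32*r + 8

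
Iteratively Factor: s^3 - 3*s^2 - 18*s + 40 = (s - 2)*(s^2 - s - 20) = (s - 2)*(s + 4)*(s - 5)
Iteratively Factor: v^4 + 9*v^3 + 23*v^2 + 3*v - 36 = (v - 1)*(v^3 + 10*v^2 + 33*v + 36) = (v - 1)*(v + 3)*(v^2 + 7*v + 12) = (v - 1)*(v + 3)^2*(v + 4)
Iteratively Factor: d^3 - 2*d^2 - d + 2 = (d + 1)*(d^2 - 3*d + 2) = (d - 2)*(d + 1)*(d - 1)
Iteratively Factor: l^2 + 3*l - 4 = (l + 4)*(l - 1)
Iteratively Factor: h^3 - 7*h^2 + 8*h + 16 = (h + 1)*(h^2 - 8*h + 16) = (h - 4)*(h + 1)*(h - 4)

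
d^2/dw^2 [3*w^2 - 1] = 6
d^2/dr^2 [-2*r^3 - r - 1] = -12*r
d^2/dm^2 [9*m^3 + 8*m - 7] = 54*m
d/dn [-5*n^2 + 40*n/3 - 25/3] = 40/3 - 10*n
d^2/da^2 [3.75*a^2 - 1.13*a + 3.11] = 7.50000000000000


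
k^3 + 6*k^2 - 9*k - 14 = (k - 2)*(k + 1)*(k + 7)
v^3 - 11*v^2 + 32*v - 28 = (v - 7)*(v - 2)^2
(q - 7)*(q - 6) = q^2 - 13*q + 42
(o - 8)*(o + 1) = o^2 - 7*o - 8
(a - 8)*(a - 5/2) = a^2 - 21*a/2 + 20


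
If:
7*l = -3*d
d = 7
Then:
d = 7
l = -3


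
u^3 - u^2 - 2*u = u*(u - 2)*(u + 1)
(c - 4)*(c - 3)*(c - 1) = c^3 - 8*c^2 + 19*c - 12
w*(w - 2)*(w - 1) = w^3 - 3*w^2 + 2*w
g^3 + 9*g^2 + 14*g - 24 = (g - 1)*(g + 4)*(g + 6)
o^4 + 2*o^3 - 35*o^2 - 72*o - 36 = (o - 6)*(o + 1)^2*(o + 6)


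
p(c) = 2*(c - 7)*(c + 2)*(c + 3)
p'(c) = 2*(c - 7)*(c + 2) + 2*(c - 7)*(c + 3) + 2*(c + 2)*(c + 3)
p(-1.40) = -16.13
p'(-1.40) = -35.04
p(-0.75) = -43.59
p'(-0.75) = -48.62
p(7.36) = 69.82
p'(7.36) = 208.14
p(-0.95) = -34.22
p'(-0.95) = -44.98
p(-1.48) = -13.41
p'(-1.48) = -33.02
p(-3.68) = -24.40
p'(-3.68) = 52.69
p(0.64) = -122.23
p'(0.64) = -60.66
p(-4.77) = -115.41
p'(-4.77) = 116.68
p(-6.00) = -312.00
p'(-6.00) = 206.00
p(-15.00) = -6864.00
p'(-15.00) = 1412.00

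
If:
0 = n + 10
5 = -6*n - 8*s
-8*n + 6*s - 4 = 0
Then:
No Solution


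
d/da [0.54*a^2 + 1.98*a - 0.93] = 1.08*a + 1.98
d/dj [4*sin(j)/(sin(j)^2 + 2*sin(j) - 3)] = 4*(cos(j)^2 - 4)*cos(j)/((sin(j) - 1)^2*(sin(j) + 3)^2)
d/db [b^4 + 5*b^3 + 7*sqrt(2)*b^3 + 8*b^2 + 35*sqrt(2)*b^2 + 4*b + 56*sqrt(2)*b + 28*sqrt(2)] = 4*b^3 + 15*b^2 + 21*sqrt(2)*b^2 + 16*b + 70*sqrt(2)*b + 4 + 56*sqrt(2)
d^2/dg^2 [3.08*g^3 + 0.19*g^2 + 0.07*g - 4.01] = 18.48*g + 0.38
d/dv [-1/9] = 0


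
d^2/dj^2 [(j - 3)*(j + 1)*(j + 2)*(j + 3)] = 12*j^2 + 18*j - 14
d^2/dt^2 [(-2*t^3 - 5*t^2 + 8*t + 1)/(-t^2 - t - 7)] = 2*(-25*t^3 - 66*t^2 + 459*t + 307)/(t^6 + 3*t^5 + 24*t^4 + 43*t^3 + 168*t^2 + 147*t + 343)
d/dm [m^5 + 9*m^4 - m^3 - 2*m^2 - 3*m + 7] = 5*m^4 + 36*m^3 - 3*m^2 - 4*m - 3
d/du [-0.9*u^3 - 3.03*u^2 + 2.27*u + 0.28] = -2.7*u^2 - 6.06*u + 2.27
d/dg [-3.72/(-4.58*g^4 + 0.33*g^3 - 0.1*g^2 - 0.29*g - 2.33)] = (-68.1504*g^3 + 3.6828*g^2 - 0.744*g - 1.0788)/(4.58*g^4 - 0.33*g^3 + 0.1*g^2 + 0.29*g + 2.33)^2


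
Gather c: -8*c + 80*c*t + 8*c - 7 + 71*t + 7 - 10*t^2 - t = 80*c*t - 10*t^2 + 70*t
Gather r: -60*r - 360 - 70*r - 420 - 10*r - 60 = -140*r - 840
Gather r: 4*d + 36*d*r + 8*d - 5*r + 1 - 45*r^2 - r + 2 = 12*d - 45*r^2 + r*(36*d - 6) + 3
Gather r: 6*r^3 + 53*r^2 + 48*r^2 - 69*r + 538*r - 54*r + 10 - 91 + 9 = 6*r^3 + 101*r^2 + 415*r - 72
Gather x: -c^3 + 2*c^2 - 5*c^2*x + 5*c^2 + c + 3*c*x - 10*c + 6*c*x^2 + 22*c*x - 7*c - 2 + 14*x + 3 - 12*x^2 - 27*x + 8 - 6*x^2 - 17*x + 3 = -c^3 + 7*c^2 - 16*c + x^2*(6*c - 18) + x*(-5*c^2 + 25*c - 30) + 12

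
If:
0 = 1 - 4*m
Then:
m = 1/4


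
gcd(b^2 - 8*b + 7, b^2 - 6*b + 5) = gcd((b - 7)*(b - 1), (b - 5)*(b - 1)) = b - 1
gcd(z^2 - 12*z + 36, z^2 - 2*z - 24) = z - 6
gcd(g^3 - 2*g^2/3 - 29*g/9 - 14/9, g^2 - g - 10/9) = g + 2/3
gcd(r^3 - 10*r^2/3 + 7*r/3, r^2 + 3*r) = r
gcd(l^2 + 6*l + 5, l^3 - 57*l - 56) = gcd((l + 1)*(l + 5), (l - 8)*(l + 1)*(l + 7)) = l + 1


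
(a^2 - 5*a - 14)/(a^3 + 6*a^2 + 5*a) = (a^2 - 5*a - 14)/(a*(a^2 + 6*a + 5))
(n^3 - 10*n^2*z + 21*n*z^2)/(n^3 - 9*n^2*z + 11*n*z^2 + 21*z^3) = n/(n + z)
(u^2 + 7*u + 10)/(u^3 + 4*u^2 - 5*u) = (u + 2)/(u*(u - 1))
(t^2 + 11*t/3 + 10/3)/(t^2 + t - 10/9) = 3*(t + 2)/(3*t - 2)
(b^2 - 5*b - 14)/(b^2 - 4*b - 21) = (b + 2)/(b + 3)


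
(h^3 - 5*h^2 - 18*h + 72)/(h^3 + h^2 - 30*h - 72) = (h - 3)/(h + 3)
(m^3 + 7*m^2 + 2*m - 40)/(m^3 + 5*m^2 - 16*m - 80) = (m - 2)/(m - 4)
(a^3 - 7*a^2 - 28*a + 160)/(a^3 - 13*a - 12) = (a^2 - 3*a - 40)/(a^2 + 4*a + 3)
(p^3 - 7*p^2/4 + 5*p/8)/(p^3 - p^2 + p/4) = (4*p - 5)/(2*(2*p - 1))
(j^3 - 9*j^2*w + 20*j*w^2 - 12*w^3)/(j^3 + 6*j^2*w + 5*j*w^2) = (j^3 - 9*j^2*w + 20*j*w^2 - 12*w^3)/(j*(j^2 + 6*j*w + 5*w^2))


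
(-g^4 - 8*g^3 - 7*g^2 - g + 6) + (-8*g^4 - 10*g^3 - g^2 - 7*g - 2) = -9*g^4 - 18*g^3 - 8*g^2 - 8*g + 4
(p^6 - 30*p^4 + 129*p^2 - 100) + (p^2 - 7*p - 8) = p^6 - 30*p^4 + 130*p^2 - 7*p - 108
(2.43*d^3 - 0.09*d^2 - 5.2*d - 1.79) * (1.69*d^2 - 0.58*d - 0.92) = 4.1067*d^5 - 1.5615*d^4 - 10.9714*d^3 + 0.0737000000000001*d^2 + 5.8222*d + 1.6468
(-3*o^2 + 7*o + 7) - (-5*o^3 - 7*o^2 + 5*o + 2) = 5*o^3 + 4*o^2 + 2*o + 5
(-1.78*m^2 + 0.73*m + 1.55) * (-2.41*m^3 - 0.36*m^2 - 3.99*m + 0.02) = 4.2898*m^5 - 1.1185*m^4 + 3.1039*m^3 - 3.5063*m^2 - 6.1699*m + 0.031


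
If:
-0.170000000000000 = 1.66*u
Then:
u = -0.10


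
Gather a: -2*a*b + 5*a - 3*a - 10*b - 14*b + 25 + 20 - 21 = a*(2 - 2*b) - 24*b + 24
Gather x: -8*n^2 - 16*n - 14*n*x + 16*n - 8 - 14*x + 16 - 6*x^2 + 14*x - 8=-8*n^2 - 14*n*x - 6*x^2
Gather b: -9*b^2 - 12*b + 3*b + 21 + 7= -9*b^2 - 9*b + 28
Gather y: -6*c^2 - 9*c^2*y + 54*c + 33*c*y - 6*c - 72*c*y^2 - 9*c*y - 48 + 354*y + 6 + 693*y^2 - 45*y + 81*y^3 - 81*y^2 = -6*c^2 + 48*c + 81*y^3 + y^2*(612 - 72*c) + y*(-9*c^2 + 24*c + 309) - 42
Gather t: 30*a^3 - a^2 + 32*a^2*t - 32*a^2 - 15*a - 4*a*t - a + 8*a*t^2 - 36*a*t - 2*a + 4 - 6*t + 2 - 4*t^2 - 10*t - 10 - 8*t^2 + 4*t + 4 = 30*a^3 - 33*a^2 - 18*a + t^2*(8*a - 12) + t*(32*a^2 - 40*a - 12)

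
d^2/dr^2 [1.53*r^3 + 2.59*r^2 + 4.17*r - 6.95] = 9.18*r + 5.18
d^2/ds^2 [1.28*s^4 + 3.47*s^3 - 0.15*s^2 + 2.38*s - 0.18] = 15.36*s^2 + 20.82*s - 0.3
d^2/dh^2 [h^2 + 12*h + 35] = 2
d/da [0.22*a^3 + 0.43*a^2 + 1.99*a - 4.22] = 0.66*a^2 + 0.86*a + 1.99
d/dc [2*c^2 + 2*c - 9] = 4*c + 2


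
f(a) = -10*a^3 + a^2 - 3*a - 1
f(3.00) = -271.00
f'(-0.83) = -25.33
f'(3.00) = -267.00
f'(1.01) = -31.58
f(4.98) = -1226.20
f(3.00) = -271.00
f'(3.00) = -267.00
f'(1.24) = -46.65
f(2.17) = -104.98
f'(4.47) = -593.49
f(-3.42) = 420.97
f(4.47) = -887.58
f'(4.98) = -737.05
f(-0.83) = 7.90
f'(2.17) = -139.93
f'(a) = -30*a^2 + 2*a - 3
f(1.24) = -22.25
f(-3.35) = 396.23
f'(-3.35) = -346.38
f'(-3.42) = -360.73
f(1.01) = -13.31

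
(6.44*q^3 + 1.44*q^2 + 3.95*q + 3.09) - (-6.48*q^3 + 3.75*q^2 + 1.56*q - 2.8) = 12.92*q^3 - 2.31*q^2 + 2.39*q + 5.89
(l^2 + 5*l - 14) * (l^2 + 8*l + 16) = l^4 + 13*l^3 + 42*l^2 - 32*l - 224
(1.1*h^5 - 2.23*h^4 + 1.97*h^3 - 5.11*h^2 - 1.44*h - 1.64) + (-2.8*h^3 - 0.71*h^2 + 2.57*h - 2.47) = 1.1*h^5 - 2.23*h^4 - 0.83*h^3 - 5.82*h^2 + 1.13*h - 4.11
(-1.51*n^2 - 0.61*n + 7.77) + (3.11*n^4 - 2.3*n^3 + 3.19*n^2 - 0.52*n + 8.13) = 3.11*n^4 - 2.3*n^3 + 1.68*n^2 - 1.13*n + 15.9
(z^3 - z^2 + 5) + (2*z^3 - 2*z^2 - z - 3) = 3*z^3 - 3*z^2 - z + 2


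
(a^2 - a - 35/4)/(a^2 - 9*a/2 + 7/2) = (a + 5/2)/(a - 1)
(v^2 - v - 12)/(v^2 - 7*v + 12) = (v + 3)/(v - 3)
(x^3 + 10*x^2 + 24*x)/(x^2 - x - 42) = x*(x + 4)/(x - 7)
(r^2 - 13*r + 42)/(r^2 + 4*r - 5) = (r^2 - 13*r + 42)/(r^2 + 4*r - 5)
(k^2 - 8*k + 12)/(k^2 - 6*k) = (k - 2)/k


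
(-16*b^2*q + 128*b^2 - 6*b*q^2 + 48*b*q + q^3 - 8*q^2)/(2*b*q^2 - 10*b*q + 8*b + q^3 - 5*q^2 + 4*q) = (-8*b*q + 64*b + q^2 - 8*q)/(q^2 - 5*q + 4)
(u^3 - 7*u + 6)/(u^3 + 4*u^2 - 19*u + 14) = (u + 3)/(u + 7)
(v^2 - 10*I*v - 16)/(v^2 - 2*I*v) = (v - 8*I)/v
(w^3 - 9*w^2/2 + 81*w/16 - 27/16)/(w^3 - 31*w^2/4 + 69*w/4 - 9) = (w - 3/4)/(w - 4)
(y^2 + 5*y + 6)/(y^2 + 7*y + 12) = (y + 2)/(y + 4)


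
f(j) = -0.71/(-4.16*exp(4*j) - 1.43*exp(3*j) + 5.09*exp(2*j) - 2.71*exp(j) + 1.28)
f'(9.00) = 0.00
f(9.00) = 0.00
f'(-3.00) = -0.06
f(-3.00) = -0.61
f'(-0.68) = -0.52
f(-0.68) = -0.94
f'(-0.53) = -1.54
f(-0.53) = -1.08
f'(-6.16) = -0.00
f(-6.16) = -0.56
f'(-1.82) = -0.15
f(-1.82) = -0.74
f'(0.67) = -0.05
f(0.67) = 0.01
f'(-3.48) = -0.04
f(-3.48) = -0.59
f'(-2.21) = -0.12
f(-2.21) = -0.68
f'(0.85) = -0.02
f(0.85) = 0.01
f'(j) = -0.71*(16.64*exp(4*j) + 4.29*exp(3*j) - 10.18*exp(2*j) + 2.71*exp(j))/(-4.16*exp(4*j) - 1.43*exp(3*j) + 5.09*exp(2*j) - 2.71*exp(j) + 1.28)^2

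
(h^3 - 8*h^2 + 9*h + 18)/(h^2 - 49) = (h^3 - 8*h^2 + 9*h + 18)/(h^2 - 49)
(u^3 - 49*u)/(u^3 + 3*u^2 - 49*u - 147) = u/(u + 3)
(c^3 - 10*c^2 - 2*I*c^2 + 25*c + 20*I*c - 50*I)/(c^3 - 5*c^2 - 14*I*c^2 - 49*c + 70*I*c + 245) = (c^2 - c*(5 + 2*I) + 10*I)/(c^2 - 14*I*c - 49)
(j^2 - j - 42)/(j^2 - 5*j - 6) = (-j^2 + j + 42)/(-j^2 + 5*j + 6)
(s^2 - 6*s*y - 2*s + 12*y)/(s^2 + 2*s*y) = (s^2 - 6*s*y - 2*s + 12*y)/(s*(s + 2*y))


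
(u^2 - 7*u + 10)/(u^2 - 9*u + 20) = (u - 2)/(u - 4)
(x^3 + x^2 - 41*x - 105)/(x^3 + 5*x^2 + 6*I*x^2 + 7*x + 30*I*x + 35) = (x^2 - 4*x - 21)/(x^2 + 6*I*x + 7)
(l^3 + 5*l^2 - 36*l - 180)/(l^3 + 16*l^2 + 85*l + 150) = (l - 6)/(l + 5)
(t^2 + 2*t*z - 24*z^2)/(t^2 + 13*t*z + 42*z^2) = (t - 4*z)/(t + 7*z)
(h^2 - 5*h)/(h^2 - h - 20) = h/(h + 4)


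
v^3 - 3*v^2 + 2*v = v*(v - 2)*(v - 1)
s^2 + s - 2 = (s - 1)*(s + 2)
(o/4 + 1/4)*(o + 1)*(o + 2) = o^3/4 + o^2 + 5*o/4 + 1/2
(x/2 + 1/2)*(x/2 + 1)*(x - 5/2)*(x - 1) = x^4/4 - x^3/8 - 3*x^2/2 + x/8 + 5/4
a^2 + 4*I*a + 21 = (a - 3*I)*(a + 7*I)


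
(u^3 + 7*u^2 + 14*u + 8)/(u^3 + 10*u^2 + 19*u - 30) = (u^3 + 7*u^2 + 14*u + 8)/(u^3 + 10*u^2 + 19*u - 30)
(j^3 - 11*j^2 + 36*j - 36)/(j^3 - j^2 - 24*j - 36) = (j^2 - 5*j + 6)/(j^2 + 5*j + 6)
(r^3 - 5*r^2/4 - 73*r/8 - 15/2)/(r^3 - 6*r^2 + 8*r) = (8*r^2 + 22*r + 15)/(8*r*(r - 2))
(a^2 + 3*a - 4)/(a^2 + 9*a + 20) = (a - 1)/(a + 5)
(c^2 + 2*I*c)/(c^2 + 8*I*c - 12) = c/(c + 6*I)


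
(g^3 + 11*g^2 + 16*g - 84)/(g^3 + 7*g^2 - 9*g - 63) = (g^2 + 4*g - 12)/(g^2 - 9)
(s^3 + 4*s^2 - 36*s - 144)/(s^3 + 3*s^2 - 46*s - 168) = (s - 6)/(s - 7)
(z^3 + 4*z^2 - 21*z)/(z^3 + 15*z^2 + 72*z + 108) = z*(z^2 + 4*z - 21)/(z^3 + 15*z^2 + 72*z + 108)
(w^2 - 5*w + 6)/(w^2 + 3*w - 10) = (w - 3)/(w + 5)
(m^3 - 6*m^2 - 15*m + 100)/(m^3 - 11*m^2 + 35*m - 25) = (m + 4)/(m - 1)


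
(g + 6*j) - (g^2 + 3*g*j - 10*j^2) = -g^2 - 3*g*j + g + 10*j^2 + 6*j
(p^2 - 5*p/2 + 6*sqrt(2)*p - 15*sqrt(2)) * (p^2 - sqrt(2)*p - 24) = p^4 - 5*p^3/2 + 5*sqrt(2)*p^3 - 36*p^2 - 25*sqrt(2)*p^2/2 - 144*sqrt(2)*p + 90*p + 360*sqrt(2)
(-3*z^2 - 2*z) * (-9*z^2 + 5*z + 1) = 27*z^4 + 3*z^3 - 13*z^2 - 2*z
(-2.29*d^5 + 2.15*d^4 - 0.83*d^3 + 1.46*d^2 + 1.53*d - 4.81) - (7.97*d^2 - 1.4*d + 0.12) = -2.29*d^5 + 2.15*d^4 - 0.83*d^3 - 6.51*d^2 + 2.93*d - 4.93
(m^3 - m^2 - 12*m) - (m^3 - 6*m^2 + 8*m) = 5*m^2 - 20*m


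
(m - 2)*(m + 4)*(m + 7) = m^3 + 9*m^2 + 6*m - 56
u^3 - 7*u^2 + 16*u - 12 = (u - 3)*(u - 2)^2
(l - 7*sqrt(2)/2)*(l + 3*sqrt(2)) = l^2 - sqrt(2)*l/2 - 21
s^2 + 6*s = s*(s + 6)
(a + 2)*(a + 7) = a^2 + 9*a + 14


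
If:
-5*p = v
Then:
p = -v/5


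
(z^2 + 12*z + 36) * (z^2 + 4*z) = z^4 + 16*z^3 + 84*z^2 + 144*z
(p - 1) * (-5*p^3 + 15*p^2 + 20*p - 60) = -5*p^4 + 20*p^3 + 5*p^2 - 80*p + 60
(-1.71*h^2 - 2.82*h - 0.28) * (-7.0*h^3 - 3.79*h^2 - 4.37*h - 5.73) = 11.97*h^5 + 26.2209*h^4 + 20.1205*h^3 + 23.1829*h^2 + 17.3822*h + 1.6044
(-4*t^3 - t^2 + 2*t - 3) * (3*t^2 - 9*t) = -12*t^5 + 33*t^4 + 15*t^3 - 27*t^2 + 27*t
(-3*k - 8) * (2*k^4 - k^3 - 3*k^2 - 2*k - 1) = -6*k^5 - 13*k^4 + 17*k^3 + 30*k^2 + 19*k + 8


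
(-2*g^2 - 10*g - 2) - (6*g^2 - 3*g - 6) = -8*g^2 - 7*g + 4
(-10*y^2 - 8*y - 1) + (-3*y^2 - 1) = -13*y^2 - 8*y - 2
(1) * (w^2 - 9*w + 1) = w^2 - 9*w + 1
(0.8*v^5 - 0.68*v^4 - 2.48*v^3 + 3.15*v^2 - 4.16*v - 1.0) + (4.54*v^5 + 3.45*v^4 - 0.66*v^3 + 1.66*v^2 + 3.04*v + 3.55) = 5.34*v^5 + 2.77*v^4 - 3.14*v^3 + 4.81*v^2 - 1.12*v + 2.55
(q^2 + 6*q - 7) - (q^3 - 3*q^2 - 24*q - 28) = -q^3 + 4*q^2 + 30*q + 21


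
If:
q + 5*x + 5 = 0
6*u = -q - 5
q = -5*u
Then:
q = 25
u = -5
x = -6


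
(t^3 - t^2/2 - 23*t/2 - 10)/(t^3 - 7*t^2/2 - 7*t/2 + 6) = (2*t^2 + 7*t + 5)/(2*t^2 + t - 3)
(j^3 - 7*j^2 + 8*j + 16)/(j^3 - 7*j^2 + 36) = (j^3 - 7*j^2 + 8*j + 16)/(j^3 - 7*j^2 + 36)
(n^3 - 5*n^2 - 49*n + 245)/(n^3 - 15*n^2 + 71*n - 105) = (n + 7)/(n - 3)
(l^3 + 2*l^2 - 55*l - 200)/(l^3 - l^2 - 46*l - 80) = (l + 5)/(l + 2)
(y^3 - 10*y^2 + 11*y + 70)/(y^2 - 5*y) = y - 5 - 14/y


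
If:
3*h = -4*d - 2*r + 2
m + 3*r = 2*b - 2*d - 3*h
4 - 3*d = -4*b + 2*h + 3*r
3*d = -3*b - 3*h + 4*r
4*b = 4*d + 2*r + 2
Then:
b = -71/103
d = -133/103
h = 232/103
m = -635/103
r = 21/103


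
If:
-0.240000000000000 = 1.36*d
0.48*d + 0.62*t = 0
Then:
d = -0.18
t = 0.14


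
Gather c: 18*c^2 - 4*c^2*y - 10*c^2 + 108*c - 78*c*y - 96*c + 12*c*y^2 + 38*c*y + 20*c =c^2*(8 - 4*y) + c*(12*y^2 - 40*y + 32)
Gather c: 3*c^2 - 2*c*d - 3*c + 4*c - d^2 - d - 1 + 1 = 3*c^2 + c*(1 - 2*d) - d^2 - d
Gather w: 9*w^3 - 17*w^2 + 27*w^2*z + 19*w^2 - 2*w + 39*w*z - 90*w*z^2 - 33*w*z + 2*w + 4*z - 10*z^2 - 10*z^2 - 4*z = 9*w^3 + w^2*(27*z + 2) + w*(-90*z^2 + 6*z) - 20*z^2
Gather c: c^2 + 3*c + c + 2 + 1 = c^2 + 4*c + 3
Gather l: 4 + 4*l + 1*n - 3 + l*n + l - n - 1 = l*(n + 5)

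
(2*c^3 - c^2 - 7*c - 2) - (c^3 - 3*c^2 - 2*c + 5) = c^3 + 2*c^2 - 5*c - 7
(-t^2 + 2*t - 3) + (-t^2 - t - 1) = -2*t^2 + t - 4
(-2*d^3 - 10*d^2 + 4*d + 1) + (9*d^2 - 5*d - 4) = -2*d^3 - d^2 - d - 3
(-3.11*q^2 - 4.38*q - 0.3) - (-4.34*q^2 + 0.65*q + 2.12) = 1.23*q^2 - 5.03*q - 2.42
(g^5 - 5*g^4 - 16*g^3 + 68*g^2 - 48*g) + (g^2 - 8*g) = g^5 - 5*g^4 - 16*g^3 + 69*g^2 - 56*g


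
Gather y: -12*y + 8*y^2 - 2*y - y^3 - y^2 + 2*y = -y^3 + 7*y^2 - 12*y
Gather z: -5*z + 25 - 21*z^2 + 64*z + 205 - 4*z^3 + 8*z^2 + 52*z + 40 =-4*z^3 - 13*z^2 + 111*z + 270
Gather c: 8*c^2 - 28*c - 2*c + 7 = 8*c^2 - 30*c + 7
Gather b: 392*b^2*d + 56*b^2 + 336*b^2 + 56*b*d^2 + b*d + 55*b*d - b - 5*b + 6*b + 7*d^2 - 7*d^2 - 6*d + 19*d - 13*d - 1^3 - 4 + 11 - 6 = b^2*(392*d + 392) + b*(56*d^2 + 56*d)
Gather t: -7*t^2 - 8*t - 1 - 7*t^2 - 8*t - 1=-14*t^2 - 16*t - 2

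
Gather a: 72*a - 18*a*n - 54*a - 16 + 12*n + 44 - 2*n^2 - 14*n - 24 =a*(18 - 18*n) - 2*n^2 - 2*n + 4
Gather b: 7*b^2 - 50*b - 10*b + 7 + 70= 7*b^2 - 60*b + 77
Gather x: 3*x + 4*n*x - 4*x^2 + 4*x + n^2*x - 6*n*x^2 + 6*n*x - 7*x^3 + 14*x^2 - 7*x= -7*x^3 + x^2*(10 - 6*n) + x*(n^2 + 10*n)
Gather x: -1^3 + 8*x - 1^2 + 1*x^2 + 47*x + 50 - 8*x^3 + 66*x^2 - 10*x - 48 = -8*x^3 + 67*x^2 + 45*x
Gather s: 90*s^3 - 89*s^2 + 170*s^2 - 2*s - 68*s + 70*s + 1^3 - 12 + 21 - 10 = 90*s^3 + 81*s^2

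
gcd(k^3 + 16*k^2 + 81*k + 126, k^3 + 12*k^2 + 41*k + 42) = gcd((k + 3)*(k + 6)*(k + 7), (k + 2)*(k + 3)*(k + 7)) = k^2 + 10*k + 21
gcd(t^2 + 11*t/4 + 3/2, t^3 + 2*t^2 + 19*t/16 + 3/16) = t + 3/4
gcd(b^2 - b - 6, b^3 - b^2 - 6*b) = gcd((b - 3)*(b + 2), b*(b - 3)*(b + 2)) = b^2 - b - 6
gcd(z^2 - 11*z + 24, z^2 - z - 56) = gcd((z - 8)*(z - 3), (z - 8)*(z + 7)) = z - 8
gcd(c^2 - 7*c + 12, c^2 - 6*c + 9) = c - 3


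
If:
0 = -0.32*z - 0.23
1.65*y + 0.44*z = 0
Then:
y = 0.19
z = -0.72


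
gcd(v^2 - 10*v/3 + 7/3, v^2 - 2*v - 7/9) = v - 7/3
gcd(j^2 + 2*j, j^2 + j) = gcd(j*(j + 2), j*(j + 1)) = j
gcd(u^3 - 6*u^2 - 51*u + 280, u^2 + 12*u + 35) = u + 7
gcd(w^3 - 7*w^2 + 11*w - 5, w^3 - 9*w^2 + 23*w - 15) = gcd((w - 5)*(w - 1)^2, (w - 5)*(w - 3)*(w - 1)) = w^2 - 6*w + 5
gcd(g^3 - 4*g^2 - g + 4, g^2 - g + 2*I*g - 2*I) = g - 1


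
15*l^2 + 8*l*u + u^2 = (3*l + u)*(5*l + u)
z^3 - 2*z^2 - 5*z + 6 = (z - 3)*(z - 1)*(z + 2)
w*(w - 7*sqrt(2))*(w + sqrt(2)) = w^3 - 6*sqrt(2)*w^2 - 14*w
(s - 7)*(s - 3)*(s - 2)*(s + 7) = s^4 - 5*s^3 - 43*s^2 + 245*s - 294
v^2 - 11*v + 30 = (v - 6)*(v - 5)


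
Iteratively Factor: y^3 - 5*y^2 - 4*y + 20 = (y + 2)*(y^2 - 7*y + 10) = (y - 5)*(y + 2)*(y - 2)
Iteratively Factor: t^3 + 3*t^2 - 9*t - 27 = (t + 3)*(t^2 - 9) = (t - 3)*(t + 3)*(t + 3)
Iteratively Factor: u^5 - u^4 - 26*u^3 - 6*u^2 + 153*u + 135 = (u - 3)*(u^4 + 2*u^3 - 20*u^2 - 66*u - 45) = (u - 5)*(u - 3)*(u^3 + 7*u^2 + 15*u + 9) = (u - 5)*(u - 3)*(u + 3)*(u^2 + 4*u + 3) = (u - 5)*(u - 3)*(u + 1)*(u + 3)*(u + 3)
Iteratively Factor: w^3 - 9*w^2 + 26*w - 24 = (w - 2)*(w^2 - 7*w + 12) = (w - 3)*(w - 2)*(w - 4)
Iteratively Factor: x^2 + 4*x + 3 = (x + 1)*(x + 3)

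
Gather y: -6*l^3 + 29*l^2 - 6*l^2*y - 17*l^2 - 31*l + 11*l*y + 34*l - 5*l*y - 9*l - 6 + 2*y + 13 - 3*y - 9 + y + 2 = -6*l^3 + 12*l^2 - 6*l + y*(-6*l^2 + 6*l)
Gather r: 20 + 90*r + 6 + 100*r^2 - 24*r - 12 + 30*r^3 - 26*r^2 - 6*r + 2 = 30*r^3 + 74*r^2 + 60*r + 16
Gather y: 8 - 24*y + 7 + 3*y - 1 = 14 - 21*y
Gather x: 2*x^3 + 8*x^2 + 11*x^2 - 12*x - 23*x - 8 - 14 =2*x^3 + 19*x^2 - 35*x - 22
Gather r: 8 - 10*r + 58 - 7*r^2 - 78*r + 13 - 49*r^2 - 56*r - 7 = -56*r^2 - 144*r + 72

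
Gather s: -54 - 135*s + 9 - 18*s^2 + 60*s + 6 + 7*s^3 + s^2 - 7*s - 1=7*s^3 - 17*s^2 - 82*s - 40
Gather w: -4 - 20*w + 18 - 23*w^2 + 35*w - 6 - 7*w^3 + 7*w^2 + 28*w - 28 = -7*w^3 - 16*w^2 + 43*w - 20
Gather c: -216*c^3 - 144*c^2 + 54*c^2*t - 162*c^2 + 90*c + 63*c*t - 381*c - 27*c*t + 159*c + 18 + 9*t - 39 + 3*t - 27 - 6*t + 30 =-216*c^3 + c^2*(54*t - 306) + c*(36*t - 132) + 6*t - 18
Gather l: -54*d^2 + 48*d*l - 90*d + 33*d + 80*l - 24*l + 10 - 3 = -54*d^2 - 57*d + l*(48*d + 56) + 7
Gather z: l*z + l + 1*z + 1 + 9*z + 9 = l + z*(l + 10) + 10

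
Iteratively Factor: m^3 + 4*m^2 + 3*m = (m + 3)*(m^2 + m) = m*(m + 3)*(m + 1)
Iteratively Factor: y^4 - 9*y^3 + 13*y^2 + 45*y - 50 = (y - 5)*(y^3 - 4*y^2 - 7*y + 10) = (y - 5)*(y - 1)*(y^2 - 3*y - 10) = (y - 5)*(y - 1)*(y + 2)*(y - 5)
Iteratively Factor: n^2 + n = (n + 1)*(n)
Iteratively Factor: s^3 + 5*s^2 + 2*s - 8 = (s + 2)*(s^2 + 3*s - 4) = (s - 1)*(s + 2)*(s + 4)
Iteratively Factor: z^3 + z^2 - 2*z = (z)*(z^2 + z - 2) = z*(z + 2)*(z - 1)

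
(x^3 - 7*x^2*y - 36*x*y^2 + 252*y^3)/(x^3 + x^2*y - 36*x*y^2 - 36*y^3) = (x - 7*y)/(x + y)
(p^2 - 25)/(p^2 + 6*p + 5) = (p - 5)/(p + 1)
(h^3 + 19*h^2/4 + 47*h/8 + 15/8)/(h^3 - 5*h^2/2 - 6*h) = (8*h^3 + 38*h^2 + 47*h + 15)/(4*h*(2*h^2 - 5*h - 12))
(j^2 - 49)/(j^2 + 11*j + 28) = (j - 7)/(j + 4)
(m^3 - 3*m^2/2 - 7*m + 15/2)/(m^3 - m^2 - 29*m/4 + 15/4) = 2*(m - 1)/(2*m - 1)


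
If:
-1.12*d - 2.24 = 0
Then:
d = -2.00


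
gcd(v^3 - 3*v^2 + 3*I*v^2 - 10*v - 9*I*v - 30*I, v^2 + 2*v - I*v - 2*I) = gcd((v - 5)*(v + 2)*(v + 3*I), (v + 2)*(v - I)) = v + 2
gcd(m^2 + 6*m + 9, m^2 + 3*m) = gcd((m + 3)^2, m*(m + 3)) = m + 3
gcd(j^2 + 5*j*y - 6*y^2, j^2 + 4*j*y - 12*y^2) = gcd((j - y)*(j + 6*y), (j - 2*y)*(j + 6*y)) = j + 6*y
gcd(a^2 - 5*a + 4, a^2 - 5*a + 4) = a^2 - 5*a + 4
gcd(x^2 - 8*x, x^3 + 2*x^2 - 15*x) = x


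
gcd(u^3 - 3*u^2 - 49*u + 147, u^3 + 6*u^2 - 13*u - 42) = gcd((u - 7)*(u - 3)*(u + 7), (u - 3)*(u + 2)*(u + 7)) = u^2 + 4*u - 21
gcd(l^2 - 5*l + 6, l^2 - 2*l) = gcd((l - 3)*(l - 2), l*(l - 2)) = l - 2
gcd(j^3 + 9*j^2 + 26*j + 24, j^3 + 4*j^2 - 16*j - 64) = j + 4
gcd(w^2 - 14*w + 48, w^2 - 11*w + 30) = w - 6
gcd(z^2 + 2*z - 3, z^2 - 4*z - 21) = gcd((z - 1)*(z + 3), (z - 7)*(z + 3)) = z + 3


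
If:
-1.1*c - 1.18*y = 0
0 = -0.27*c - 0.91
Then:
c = -3.37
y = 3.14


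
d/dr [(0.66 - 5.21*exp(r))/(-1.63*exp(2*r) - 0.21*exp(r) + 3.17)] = (-8.4923*exp(2*r) + 2.1516*exp(r) - 16.3771)*exp(r)/(2.6569*exp(4*r) + 0.6846*exp(3*r) - 10.2901*exp(2*r) - 1.3314*exp(r) + 10.0489)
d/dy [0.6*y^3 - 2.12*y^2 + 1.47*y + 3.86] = 1.8*y^2 - 4.24*y + 1.47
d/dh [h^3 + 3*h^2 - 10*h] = 3*h^2 + 6*h - 10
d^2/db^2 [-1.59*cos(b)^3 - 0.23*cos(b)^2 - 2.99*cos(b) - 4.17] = 4.1825*cos(b) + 0.46*cos(2*b) + 3.5775*cos(3*b)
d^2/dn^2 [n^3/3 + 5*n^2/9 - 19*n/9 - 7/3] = 2*n + 10/9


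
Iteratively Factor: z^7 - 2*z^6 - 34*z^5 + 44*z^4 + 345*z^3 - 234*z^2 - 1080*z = (z + 3)*(z^6 - 5*z^5 - 19*z^4 + 101*z^3 + 42*z^2 - 360*z) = (z + 2)*(z + 3)*(z^5 - 7*z^4 - 5*z^3 + 111*z^2 - 180*z) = (z - 5)*(z + 2)*(z + 3)*(z^4 - 2*z^3 - 15*z^2 + 36*z) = z*(z - 5)*(z + 2)*(z + 3)*(z^3 - 2*z^2 - 15*z + 36) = z*(z - 5)*(z + 2)*(z + 3)*(z + 4)*(z^2 - 6*z + 9) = z*(z - 5)*(z - 3)*(z + 2)*(z + 3)*(z + 4)*(z - 3)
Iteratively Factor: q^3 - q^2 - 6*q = (q)*(q^2 - q - 6) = q*(q + 2)*(q - 3)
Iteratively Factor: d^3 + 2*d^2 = (d + 2)*(d^2) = d*(d + 2)*(d)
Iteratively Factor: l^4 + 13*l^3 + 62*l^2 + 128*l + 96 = (l + 4)*(l^3 + 9*l^2 + 26*l + 24) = (l + 2)*(l + 4)*(l^2 + 7*l + 12) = (l + 2)*(l + 3)*(l + 4)*(l + 4)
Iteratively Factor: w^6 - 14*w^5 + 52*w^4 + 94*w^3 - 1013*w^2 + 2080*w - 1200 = (w - 5)*(w^5 - 9*w^4 + 7*w^3 + 129*w^2 - 368*w + 240) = (w - 5)*(w - 3)*(w^4 - 6*w^3 - 11*w^2 + 96*w - 80) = (w - 5)*(w - 3)*(w + 4)*(w^3 - 10*w^2 + 29*w - 20) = (w - 5)^2*(w - 3)*(w + 4)*(w^2 - 5*w + 4) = (w - 5)^2*(w - 3)*(w - 1)*(w + 4)*(w - 4)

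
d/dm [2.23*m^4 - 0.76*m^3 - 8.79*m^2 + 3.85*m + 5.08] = 8.92*m^3 - 2.28*m^2 - 17.58*m + 3.85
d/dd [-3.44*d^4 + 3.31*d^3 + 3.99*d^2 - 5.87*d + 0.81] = -13.76*d^3 + 9.93*d^2 + 7.98*d - 5.87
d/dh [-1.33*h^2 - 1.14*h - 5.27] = -2.66*h - 1.14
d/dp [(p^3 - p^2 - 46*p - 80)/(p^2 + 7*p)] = (p^4 + 14*p^3 + 39*p^2 + 160*p + 560)/(p^2*(p^2 + 14*p + 49))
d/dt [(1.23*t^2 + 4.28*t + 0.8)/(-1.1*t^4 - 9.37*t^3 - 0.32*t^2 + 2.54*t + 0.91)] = (2.706*t^5 + 25.6491*t^4 + 83.7272*t^3 + 26.9818*t^2 + 2.7506*t + 1.8628)/(1.21*t^8 + 20.614*t^7 + 88.5009*t^6 + 0.408799999999998*t^5 - 49.4992*t^4 - 18.679*t^3 + 5.8692*t^2 + 4.6228*t + 0.8281)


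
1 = 1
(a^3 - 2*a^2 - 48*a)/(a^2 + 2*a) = (a^2 - 2*a - 48)/(a + 2)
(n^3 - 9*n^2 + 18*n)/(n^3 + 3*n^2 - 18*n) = (n - 6)/(n + 6)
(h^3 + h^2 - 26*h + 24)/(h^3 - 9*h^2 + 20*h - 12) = (h^2 + 2*h - 24)/(h^2 - 8*h + 12)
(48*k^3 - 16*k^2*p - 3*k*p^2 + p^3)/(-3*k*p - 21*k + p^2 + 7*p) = (-16*k^2 + p^2)/(p + 7)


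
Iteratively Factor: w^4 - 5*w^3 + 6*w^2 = (w)*(w^3 - 5*w^2 + 6*w) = w*(w - 3)*(w^2 - 2*w) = w*(w - 3)*(w - 2)*(w)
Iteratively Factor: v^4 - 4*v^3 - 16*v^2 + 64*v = (v)*(v^3 - 4*v^2 - 16*v + 64) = v*(v - 4)*(v^2 - 16) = v*(v - 4)*(v + 4)*(v - 4)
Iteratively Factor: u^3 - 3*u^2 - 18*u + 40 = (u - 2)*(u^2 - u - 20) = (u - 2)*(u + 4)*(u - 5)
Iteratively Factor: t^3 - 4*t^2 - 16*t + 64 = (t - 4)*(t^2 - 16) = (t - 4)*(t + 4)*(t - 4)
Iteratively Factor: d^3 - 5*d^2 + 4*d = (d)*(d^2 - 5*d + 4) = d*(d - 4)*(d - 1)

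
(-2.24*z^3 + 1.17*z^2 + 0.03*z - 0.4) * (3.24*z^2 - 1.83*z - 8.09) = -7.2576*z^5 + 7.89*z^4 + 16.0777*z^3 - 10.8162*z^2 + 0.4893*z + 3.236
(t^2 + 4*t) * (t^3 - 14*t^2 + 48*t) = t^5 - 10*t^4 - 8*t^3 + 192*t^2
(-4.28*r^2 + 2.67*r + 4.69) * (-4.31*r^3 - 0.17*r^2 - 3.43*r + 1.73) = 18.4468*r^5 - 10.7801*r^4 - 5.9874*r^3 - 17.3598*r^2 - 11.4676*r + 8.1137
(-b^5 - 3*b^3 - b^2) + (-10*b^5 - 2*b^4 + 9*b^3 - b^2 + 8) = -11*b^5 - 2*b^4 + 6*b^3 - 2*b^2 + 8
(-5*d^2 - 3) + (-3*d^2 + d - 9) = -8*d^2 + d - 12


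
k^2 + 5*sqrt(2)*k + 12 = (k + 2*sqrt(2))*(k + 3*sqrt(2))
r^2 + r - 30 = (r - 5)*(r + 6)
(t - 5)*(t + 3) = t^2 - 2*t - 15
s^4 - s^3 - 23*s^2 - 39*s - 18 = (s - 6)*(s + 1)^2*(s + 3)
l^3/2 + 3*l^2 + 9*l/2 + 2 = (l/2 + 1/2)*(l + 1)*(l + 4)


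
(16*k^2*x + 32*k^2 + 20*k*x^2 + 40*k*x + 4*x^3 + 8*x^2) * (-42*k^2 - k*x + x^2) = -672*k^4*x - 1344*k^4 - 856*k^3*x^2 - 1712*k^3*x - 172*k^2*x^3 - 344*k^2*x^2 + 16*k*x^4 + 32*k*x^3 + 4*x^5 + 8*x^4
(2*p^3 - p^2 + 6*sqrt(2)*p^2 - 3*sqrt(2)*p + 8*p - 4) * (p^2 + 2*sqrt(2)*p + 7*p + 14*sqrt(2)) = 2*p^5 + 13*p^4 + 10*sqrt(2)*p^4 + 25*p^3 + 65*sqrt(2)*p^3 - 19*sqrt(2)*p^2 + 208*p^2 - 112*p + 104*sqrt(2)*p - 56*sqrt(2)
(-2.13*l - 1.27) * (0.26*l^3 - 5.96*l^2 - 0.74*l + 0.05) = -0.5538*l^4 + 12.3646*l^3 + 9.1454*l^2 + 0.8333*l - 0.0635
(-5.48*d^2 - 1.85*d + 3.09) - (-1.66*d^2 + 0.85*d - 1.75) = -3.82*d^2 - 2.7*d + 4.84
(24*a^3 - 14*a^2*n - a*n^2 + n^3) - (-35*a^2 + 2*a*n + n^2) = 24*a^3 - 14*a^2*n + 35*a^2 - a*n^2 - 2*a*n + n^3 - n^2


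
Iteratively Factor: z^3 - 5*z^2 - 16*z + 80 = (z - 4)*(z^2 - z - 20) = (z - 4)*(z + 4)*(z - 5)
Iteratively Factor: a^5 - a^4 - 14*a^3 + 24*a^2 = (a - 2)*(a^4 + a^3 - 12*a^2) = (a - 2)*(a + 4)*(a^3 - 3*a^2) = (a - 3)*(a - 2)*(a + 4)*(a^2) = a*(a - 3)*(a - 2)*(a + 4)*(a)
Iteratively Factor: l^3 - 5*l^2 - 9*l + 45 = (l - 5)*(l^2 - 9) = (l - 5)*(l - 3)*(l + 3)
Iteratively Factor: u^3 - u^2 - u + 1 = (u - 1)*(u^2 - 1) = (u - 1)^2*(u + 1)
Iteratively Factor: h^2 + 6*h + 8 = (h + 4)*(h + 2)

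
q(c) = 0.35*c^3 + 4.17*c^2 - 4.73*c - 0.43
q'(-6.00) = -16.97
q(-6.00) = 102.47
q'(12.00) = 246.55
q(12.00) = 1148.09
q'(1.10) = 5.71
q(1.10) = -0.12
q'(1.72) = 12.72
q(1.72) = 5.55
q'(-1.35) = -14.08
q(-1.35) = 12.69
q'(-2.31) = -18.39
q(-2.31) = 28.43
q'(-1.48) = -14.77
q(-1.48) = 14.57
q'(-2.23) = -18.11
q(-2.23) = 26.97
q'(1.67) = 12.13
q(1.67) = 4.93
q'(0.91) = 3.73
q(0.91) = -1.02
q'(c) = 1.05*c^2 + 8.34*c - 4.73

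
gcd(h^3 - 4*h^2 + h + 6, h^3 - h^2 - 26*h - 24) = h + 1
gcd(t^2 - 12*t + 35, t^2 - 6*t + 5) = t - 5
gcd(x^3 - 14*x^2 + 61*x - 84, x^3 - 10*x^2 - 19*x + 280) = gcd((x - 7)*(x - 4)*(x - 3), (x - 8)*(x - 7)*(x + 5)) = x - 7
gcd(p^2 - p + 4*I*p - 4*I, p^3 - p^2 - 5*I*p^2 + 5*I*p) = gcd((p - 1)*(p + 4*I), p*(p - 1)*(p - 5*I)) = p - 1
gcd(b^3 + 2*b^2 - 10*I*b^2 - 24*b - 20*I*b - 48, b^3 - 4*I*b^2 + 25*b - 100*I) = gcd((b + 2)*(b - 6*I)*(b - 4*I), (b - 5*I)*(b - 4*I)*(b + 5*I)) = b - 4*I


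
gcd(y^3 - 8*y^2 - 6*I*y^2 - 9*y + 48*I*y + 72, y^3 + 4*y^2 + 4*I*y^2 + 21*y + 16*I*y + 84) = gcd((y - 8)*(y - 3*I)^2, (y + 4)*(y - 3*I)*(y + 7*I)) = y - 3*I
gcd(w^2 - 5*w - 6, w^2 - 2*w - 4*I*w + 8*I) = 1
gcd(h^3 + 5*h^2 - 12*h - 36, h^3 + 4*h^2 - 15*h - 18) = h^2 + 3*h - 18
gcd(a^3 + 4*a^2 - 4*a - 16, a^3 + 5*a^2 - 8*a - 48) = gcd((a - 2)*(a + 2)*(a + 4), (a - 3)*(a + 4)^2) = a + 4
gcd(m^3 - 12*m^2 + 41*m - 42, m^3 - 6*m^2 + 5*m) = 1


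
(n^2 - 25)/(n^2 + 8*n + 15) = (n - 5)/(n + 3)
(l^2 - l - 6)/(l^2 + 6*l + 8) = (l - 3)/(l + 4)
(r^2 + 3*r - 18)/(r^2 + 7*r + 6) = (r - 3)/(r + 1)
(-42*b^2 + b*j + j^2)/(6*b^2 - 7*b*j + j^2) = (-7*b - j)/(b - j)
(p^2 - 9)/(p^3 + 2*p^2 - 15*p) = (p + 3)/(p*(p + 5))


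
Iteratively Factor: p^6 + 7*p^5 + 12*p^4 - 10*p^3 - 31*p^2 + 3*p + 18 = (p + 2)*(p^5 + 5*p^4 + 2*p^3 - 14*p^2 - 3*p + 9) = (p - 1)*(p + 2)*(p^4 + 6*p^3 + 8*p^2 - 6*p - 9) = (p - 1)*(p + 1)*(p + 2)*(p^3 + 5*p^2 + 3*p - 9) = (p - 1)*(p + 1)*(p + 2)*(p + 3)*(p^2 + 2*p - 3) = (p - 1)*(p + 1)*(p + 2)*(p + 3)^2*(p - 1)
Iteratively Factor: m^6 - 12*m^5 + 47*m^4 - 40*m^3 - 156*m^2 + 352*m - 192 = (m - 3)*(m^5 - 9*m^4 + 20*m^3 + 20*m^2 - 96*m + 64) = (m - 3)*(m + 2)*(m^4 - 11*m^3 + 42*m^2 - 64*m + 32) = (m - 3)*(m - 1)*(m + 2)*(m^3 - 10*m^2 + 32*m - 32) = (m - 4)*(m - 3)*(m - 1)*(m + 2)*(m^2 - 6*m + 8) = (m - 4)*(m - 3)*(m - 2)*(m - 1)*(m + 2)*(m - 4)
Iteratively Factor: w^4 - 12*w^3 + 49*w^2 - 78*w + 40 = (w - 1)*(w^3 - 11*w^2 + 38*w - 40) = (w - 5)*(w - 1)*(w^2 - 6*w + 8) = (w - 5)*(w - 4)*(w - 1)*(w - 2)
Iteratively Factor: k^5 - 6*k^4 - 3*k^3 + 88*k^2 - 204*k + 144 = (k + 4)*(k^4 - 10*k^3 + 37*k^2 - 60*k + 36) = (k - 3)*(k + 4)*(k^3 - 7*k^2 + 16*k - 12) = (k - 3)^2*(k + 4)*(k^2 - 4*k + 4) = (k - 3)^2*(k - 2)*(k + 4)*(k - 2)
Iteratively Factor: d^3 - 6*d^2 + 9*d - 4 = (d - 1)*(d^2 - 5*d + 4) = (d - 4)*(d - 1)*(d - 1)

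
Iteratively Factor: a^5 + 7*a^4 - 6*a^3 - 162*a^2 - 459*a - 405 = (a - 5)*(a^4 + 12*a^3 + 54*a^2 + 108*a + 81) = (a - 5)*(a + 3)*(a^3 + 9*a^2 + 27*a + 27) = (a - 5)*(a + 3)^2*(a^2 + 6*a + 9) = (a - 5)*(a + 3)^3*(a + 3)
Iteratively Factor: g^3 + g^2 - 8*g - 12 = (g + 2)*(g^2 - g - 6) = (g - 3)*(g + 2)*(g + 2)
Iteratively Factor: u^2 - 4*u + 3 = (u - 3)*(u - 1)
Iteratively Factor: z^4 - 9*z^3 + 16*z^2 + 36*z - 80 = (z - 5)*(z^3 - 4*z^2 - 4*z + 16) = (z - 5)*(z - 4)*(z^2 - 4) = (z - 5)*(z - 4)*(z + 2)*(z - 2)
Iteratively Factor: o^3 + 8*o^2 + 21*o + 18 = (o + 3)*(o^2 + 5*o + 6) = (o + 3)^2*(o + 2)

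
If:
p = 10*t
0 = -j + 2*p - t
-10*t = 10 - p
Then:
No Solution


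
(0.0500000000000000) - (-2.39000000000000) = 2.44000000000000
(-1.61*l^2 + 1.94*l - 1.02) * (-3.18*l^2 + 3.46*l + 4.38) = 5.1198*l^4 - 11.7398*l^3 + 2.9042*l^2 + 4.968*l - 4.4676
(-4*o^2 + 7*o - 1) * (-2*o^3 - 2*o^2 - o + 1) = 8*o^5 - 6*o^4 - 8*o^3 - 9*o^2 + 8*o - 1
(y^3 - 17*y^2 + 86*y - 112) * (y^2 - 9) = y^5 - 17*y^4 + 77*y^3 + 41*y^2 - 774*y + 1008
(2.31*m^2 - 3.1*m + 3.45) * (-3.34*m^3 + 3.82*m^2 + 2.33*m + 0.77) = -7.7154*m^5 + 19.1782*m^4 - 17.9827*m^3 + 7.7347*m^2 + 5.6515*m + 2.6565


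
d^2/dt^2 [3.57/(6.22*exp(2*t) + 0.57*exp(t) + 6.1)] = (3.57*(12.44*exp(t) + 0.57)*(24.88*exp(t) + 1.14)*exp(t) - (88.8216*exp(t) + 2.0349)*(6.22*exp(2*t) + 0.57*exp(t) + 6.1))*exp(t)/(6.22*exp(2*t) + 0.57*exp(t) + 6.1)^3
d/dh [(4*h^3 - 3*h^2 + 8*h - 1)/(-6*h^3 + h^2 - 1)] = 2*(-7*h^4 + 48*h^3 - 19*h^2 + 4*h - 4)/(36*h^6 - 12*h^5 + h^4 + 12*h^3 - 2*h^2 + 1)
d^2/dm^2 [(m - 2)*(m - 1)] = 2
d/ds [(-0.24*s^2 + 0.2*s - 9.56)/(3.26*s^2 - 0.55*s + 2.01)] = (-0.52*s^2 + 61.3664*s - 4.856)/(10.6276*s^4 - 3.586*s^3 + 13.4077*s^2 - 2.211*s + 4.0401)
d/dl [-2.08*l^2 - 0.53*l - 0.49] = -4.16*l - 0.53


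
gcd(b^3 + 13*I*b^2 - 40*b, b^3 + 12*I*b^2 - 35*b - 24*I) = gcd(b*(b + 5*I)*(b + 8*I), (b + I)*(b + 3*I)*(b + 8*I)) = b + 8*I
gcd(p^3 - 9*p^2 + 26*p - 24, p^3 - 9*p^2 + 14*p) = p - 2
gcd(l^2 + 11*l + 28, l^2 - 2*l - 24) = l + 4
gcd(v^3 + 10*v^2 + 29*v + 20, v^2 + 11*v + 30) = v + 5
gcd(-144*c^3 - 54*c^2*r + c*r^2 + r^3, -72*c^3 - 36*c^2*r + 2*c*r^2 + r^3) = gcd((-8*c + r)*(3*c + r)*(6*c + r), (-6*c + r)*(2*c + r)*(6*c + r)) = 6*c + r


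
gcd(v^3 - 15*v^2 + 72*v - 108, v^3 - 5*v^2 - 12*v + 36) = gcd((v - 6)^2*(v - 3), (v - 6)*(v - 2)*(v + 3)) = v - 6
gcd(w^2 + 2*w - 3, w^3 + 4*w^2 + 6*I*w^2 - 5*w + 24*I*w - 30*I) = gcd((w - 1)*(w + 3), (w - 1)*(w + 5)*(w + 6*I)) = w - 1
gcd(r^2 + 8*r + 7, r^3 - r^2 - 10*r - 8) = r + 1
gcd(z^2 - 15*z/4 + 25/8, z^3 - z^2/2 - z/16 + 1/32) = 1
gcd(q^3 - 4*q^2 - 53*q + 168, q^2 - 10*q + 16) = q - 8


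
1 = 1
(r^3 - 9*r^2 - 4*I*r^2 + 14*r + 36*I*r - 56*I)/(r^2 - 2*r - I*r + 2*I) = (r^2 - r*(7 + 4*I) + 28*I)/(r - I)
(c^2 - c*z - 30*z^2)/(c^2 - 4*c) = (c^2 - c*z - 30*z^2)/(c*(c - 4))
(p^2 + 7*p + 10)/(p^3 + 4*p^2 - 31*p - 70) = (p + 5)/(p^2 + 2*p - 35)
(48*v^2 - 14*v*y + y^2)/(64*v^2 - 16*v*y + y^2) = (-6*v + y)/(-8*v + y)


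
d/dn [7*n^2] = 14*n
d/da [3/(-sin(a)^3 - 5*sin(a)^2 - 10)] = 3*(3*sin(a) + 10)*sin(a)*cos(a)/(sin(a)^3 + 5*sin(a)^2 + 10)^2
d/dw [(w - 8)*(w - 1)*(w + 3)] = 3*w^2 - 12*w - 19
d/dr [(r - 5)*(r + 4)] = 2*r - 1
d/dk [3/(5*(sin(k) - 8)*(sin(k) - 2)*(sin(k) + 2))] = 3*(-3*sin(k)^2 + 16*sin(k) + 4)*cos(k)/(5*(sin(k) - 8)^2*(sin(k) - 2)^2*(sin(k) + 2)^2)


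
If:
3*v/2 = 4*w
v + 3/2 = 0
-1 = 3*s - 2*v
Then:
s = -4/3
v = -3/2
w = -9/16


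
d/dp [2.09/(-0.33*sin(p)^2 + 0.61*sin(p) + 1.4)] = (1.3794*sin(p) - 1.2749)*cos(p)/(-0.33*sin(p)^2 + 0.61*sin(p) + 1.4)^2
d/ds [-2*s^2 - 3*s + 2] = -4*s - 3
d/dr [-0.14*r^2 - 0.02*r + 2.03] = -0.28*r - 0.02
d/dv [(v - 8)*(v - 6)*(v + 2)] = 3*v^2 - 24*v + 20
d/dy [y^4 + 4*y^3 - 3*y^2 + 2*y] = 4*y^3 + 12*y^2 - 6*y + 2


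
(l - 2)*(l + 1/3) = l^2 - 5*l/3 - 2/3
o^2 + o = o*(o + 1)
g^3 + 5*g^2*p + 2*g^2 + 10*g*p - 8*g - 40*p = (g - 2)*(g + 4)*(g + 5*p)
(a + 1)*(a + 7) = a^2 + 8*a + 7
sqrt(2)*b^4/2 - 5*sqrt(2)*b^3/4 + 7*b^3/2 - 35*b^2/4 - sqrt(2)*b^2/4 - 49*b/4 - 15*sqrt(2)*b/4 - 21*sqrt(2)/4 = (b - 7/2)*(b + 1)*(b + 3*sqrt(2))*(sqrt(2)*b/2 + 1/2)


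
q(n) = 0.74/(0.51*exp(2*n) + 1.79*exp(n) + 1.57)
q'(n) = 0.74*(-1.02*exp(2*n) - 1.79*exp(n))/(0.51*exp(2*n) + 1.79*exp(n) + 1.57)^2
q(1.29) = 0.05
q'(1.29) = -0.07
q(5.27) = 0.00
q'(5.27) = -0.00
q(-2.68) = 0.44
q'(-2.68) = -0.03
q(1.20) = 0.06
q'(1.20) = -0.07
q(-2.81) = 0.44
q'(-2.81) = -0.03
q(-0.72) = 0.29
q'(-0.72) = -0.13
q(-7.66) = 0.47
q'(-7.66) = -0.00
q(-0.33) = 0.24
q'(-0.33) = -0.14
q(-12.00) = 0.47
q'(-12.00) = 0.00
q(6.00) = 0.00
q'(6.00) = 0.00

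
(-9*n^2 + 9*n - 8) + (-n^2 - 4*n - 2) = -10*n^2 + 5*n - 10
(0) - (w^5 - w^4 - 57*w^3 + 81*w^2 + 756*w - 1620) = -w^5 + w^4 + 57*w^3 - 81*w^2 - 756*w + 1620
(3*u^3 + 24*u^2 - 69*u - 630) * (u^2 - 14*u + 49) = 3*u^5 - 18*u^4 - 258*u^3 + 1512*u^2 + 5439*u - 30870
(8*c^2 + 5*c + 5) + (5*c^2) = 13*c^2 + 5*c + 5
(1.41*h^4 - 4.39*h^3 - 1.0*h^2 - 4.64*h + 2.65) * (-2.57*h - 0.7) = -3.6237*h^5 + 10.2953*h^4 + 5.643*h^3 + 12.6248*h^2 - 3.5625*h - 1.855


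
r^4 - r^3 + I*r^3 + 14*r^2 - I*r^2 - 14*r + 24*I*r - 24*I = (r - 1)*(r - 4*I)*(r + 2*I)*(r + 3*I)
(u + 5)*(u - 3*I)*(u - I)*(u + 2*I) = u^4 + 5*u^3 - 2*I*u^3 + 5*u^2 - 10*I*u^2 + 25*u - 6*I*u - 30*I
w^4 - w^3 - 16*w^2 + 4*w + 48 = (w - 4)*(w - 2)*(w + 2)*(w + 3)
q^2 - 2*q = q*(q - 2)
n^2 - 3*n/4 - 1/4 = (n - 1)*(n + 1/4)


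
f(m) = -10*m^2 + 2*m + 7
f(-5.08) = -261.22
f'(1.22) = -22.40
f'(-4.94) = 100.80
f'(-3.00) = 62.00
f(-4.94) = -246.92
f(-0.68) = 1.02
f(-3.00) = -89.00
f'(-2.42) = 50.40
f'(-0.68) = 15.60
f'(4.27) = -83.40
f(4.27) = -166.79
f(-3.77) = -142.67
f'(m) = 2 - 20*m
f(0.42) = 6.08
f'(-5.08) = 103.60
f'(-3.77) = 77.40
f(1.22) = -5.44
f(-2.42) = -56.40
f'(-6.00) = 122.00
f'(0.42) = -6.40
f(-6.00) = -365.00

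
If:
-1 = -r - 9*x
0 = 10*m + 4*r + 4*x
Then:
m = 16*x/5 - 2/5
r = 1 - 9*x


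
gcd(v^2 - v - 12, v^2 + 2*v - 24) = v - 4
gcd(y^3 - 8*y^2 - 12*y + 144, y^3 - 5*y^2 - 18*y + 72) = y^2 - 2*y - 24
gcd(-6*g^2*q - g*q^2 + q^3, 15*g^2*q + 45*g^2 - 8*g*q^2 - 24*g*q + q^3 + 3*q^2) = -3*g + q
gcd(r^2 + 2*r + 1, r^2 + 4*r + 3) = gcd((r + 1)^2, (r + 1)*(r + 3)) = r + 1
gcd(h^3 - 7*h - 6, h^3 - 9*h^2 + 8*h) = 1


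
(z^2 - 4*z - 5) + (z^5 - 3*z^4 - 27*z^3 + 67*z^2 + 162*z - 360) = z^5 - 3*z^4 - 27*z^3 + 68*z^2 + 158*z - 365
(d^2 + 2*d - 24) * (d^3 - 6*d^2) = d^5 - 4*d^4 - 36*d^3 + 144*d^2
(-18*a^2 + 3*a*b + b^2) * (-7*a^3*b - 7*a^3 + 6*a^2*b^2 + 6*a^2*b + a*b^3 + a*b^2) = 126*a^5*b + 126*a^5 - 129*a^4*b^2 - 129*a^4*b - 7*a^3*b^3 - 7*a^3*b^2 + 9*a^2*b^4 + 9*a^2*b^3 + a*b^5 + a*b^4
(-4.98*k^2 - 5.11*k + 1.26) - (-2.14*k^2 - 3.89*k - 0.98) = -2.84*k^2 - 1.22*k + 2.24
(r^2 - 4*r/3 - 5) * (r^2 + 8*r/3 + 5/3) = r^4 + 4*r^3/3 - 62*r^2/9 - 140*r/9 - 25/3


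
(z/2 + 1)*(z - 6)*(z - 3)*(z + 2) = z^4/2 - 5*z^3/2 - 7*z^2 + 18*z + 36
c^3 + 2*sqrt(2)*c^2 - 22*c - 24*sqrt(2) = (c - 3*sqrt(2))*(c + sqrt(2))*(c + 4*sqrt(2))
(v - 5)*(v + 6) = v^2 + v - 30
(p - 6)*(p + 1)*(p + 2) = p^3 - 3*p^2 - 16*p - 12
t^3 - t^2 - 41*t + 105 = (t - 5)*(t - 3)*(t + 7)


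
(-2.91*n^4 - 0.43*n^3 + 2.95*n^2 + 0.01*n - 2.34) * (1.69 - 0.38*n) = 1.1058*n^5 - 4.7545*n^4 - 1.8477*n^3 + 4.9817*n^2 + 0.9061*n - 3.9546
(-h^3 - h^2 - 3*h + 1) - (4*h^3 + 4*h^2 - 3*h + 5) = -5*h^3 - 5*h^2 - 4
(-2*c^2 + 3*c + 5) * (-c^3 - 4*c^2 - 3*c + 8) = 2*c^5 + 5*c^4 - 11*c^3 - 45*c^2 + 9*c + 40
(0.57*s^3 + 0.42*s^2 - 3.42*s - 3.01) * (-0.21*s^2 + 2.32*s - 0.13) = -0.1197*s^5 + 1.2342*s^4 + 1.6185*s^3 - 7.3569*s^2 - 6.5386*s + 0.3913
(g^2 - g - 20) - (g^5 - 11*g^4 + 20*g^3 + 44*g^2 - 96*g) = -g^5 + 11*g^4 - 20*g^3 - 43*g^2 + 95*g - 20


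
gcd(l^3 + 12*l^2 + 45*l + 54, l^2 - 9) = l + 3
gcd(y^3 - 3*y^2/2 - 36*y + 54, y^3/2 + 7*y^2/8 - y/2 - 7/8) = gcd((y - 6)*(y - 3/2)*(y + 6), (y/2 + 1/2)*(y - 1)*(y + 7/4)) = 1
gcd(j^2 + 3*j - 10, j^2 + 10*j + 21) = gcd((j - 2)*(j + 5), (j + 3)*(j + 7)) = 1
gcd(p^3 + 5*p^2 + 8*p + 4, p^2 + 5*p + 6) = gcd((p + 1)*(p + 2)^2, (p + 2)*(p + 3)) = p + 2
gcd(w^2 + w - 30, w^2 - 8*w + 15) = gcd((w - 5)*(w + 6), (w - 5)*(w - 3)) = w - 5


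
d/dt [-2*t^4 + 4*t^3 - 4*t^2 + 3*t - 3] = -8*t^3 + 12*t^2 - 8*t + 3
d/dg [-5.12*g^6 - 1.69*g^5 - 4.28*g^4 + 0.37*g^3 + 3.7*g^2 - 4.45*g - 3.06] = -30.72*g^5 - 8.45*g^4 - 17.12*g^3 + 1.11*g^2 + 7.4*g - 4.45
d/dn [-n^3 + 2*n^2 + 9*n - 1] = -3*n^2 + 4*n + 9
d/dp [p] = 1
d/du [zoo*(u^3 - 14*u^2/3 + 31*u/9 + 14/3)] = zoo*(u^2 + u + 1)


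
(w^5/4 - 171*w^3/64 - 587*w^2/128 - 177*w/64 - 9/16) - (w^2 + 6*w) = w^5/4 - 171*w^3/64 - 715*w^2/128 - 561*w/64 - 9/16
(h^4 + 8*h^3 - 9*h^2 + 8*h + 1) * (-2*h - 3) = -2*h^5 - 19*h^4 - 6*h^3 + 11*h^2 - 26*h - 3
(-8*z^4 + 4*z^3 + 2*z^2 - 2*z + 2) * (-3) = 24*z^4 - 12*z^3 - 6*z^2 + 6*z - 6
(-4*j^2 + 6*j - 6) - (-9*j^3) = 9*j^3 - 4*j^2 + 6*j - 6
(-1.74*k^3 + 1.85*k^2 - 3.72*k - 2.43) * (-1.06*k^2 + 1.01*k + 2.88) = 1.8444*k^5 - 3.7184*k^4 + 0.800500000000001*k^3 + 4.1466*k^2 - 13.1679*k - 6.9984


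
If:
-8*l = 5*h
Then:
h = -8*l/5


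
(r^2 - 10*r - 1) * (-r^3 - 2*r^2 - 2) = -r^5 + 8*r^4 + 21*r^3 + 20*r + 2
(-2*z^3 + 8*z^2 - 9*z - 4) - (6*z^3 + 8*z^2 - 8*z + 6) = -8*z^3 - z - 10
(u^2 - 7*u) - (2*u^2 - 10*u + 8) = -u^2 + 3*u - 8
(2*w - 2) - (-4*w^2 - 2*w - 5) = 4*w^2 + 4*w + 3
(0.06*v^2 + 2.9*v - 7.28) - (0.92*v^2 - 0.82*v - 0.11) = -0.86*v^2 + 3.72*v - 7.17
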